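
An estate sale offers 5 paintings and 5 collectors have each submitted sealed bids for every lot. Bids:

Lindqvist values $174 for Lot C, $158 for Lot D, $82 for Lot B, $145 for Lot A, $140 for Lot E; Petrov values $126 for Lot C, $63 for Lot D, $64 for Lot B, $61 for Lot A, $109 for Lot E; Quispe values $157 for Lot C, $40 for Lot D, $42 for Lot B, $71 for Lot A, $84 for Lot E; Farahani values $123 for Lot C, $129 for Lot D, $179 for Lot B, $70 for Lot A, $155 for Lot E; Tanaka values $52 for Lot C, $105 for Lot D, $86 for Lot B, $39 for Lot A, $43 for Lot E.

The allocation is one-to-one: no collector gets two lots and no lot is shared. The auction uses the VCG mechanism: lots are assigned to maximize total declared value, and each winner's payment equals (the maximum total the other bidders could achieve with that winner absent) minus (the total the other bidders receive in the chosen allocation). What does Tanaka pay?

Tanaka pays $13.

Efficient allocation: Lindqvist→Lot A ($145), Petrov→Lot E ($109), Quispe→Lot C ($157), Farahani→Lot B ($179), Tanaka→Lot D ($105); total welfare W = $695.
Tanaka receives Lot D at value $105, so the others get W − 105 = $590.
Without Tanaka: best allocation of the remaining 4 bidders over all 5 lots is Lindqvist→Lot D ($158), Petrov→Lot E ($109), Quispe→Lot C ($157), Farahani→Lot B ($179), total $603.
VCG payment = (others' best without Tanaka) − (others' welfare with Tanaka) = 603 − 590 = $13.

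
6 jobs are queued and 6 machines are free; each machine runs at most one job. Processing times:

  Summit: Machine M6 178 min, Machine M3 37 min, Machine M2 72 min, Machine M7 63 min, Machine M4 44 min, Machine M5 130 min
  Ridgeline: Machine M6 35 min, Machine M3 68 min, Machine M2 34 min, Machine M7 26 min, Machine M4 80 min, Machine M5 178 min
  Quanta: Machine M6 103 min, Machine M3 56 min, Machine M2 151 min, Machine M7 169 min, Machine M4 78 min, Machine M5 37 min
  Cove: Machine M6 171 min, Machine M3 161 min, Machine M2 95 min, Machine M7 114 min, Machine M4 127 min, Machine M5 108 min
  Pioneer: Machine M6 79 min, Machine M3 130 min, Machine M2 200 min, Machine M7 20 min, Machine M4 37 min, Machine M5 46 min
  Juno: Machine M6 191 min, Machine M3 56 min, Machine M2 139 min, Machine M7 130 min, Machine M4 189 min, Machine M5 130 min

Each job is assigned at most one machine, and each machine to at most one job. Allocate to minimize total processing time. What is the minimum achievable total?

Min total: 287 min

Optimal: Summit→Machine M4 (44 min), Ridgeline→Machine M6 (35 min), Quanta→Machine M5 (37 min), Cove→Machine M2 (95 min), Pioneer→Machine M7 (20 min), Juno→Machine M3 (56 min) — total 44+35+37+95+20+56 = 287 min.
Row-greedy (each job in turn takes its cheapest remaining machine) gives 423 min, worse by 136.
Next-best assignment: Summit→Machine M7, Ridgeline→Machine M6, Quanta→Machine M5, Cove→Machine M2, Pioneer→Machine M4, Juno→Machine M3 = 323 min.
No other one-to-one assignment undercuts 287 min.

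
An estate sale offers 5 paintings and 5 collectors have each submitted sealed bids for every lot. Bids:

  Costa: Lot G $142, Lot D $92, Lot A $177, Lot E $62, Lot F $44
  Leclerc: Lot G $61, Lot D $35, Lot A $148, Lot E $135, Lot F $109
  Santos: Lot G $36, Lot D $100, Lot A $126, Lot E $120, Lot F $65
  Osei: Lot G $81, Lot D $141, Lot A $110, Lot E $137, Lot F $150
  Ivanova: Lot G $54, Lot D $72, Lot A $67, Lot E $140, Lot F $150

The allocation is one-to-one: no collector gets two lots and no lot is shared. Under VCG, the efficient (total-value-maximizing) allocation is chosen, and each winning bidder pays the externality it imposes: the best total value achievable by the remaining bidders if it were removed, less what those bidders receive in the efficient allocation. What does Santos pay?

Efficient allocation: Costa→Lot G ($142), Leclerc→Lot A ($148), Santos→Lot E ($120), Osei→Lot D ($141), Ivanova→Lot F ($150); total welfare W = $701.
Santos receives Lot E at value $120, so the others get W − 120 = $581.
Without Santos: best allocation of the remaining 4 bidders over all 5 lots is Costa→Lot A ($177), Leclerc→Lot E ($135), Osei→Lot D ($141), Ivanova→Lot F ($150), total $603.
VCG payment = (others' best without Santos) − (others' welfare with Santos) = 603 − 581 = $22.

Santos pays $22.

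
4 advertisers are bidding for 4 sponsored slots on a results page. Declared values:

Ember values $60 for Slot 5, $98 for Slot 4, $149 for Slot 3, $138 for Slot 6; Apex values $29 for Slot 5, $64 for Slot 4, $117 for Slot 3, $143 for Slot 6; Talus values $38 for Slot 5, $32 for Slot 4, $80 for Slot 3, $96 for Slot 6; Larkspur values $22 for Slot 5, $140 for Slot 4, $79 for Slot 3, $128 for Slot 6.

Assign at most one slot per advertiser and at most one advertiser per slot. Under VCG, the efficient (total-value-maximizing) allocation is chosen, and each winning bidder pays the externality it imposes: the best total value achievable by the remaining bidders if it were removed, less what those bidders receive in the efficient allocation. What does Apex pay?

Efficient allocation: Ember→Slot 3 ($149), Apex→Slot 6 ($143), Talus→Slot 5 ($38), Larkspur→Slot 4 ($140); total welfare W = $470.
Apex receives Slot 6 at value $143, so the others get W − 143 = $327.
Without Apex: best allocation of the remaining 3 bidders over all 4 slots is Ember→Slot 3 ($149), Talus→Slot 6 ($96), Larkspur→Slot 4 ($140), total $385.
VCG payment = (others' best without Apex) − (others' welfare with Apex) = 385 − 327 = $58.

Apex pays $58.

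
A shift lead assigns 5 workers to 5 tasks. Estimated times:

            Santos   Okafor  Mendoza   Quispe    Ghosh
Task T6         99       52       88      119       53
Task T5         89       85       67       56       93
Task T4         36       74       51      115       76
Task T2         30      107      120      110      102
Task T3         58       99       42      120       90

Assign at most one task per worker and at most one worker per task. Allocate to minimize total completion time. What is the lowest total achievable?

Optimal: Santos→Task T2 (30 min), Okafor→Task T4 (74 min), Mendoza→Task T3 (42 min), Quispe→Task T5 (56 min), Ghosh→Task T6 (53 min) — total 30+74+42+56+53 = 255 min.
Row-greedy (each worker in turn takes its cheapest remaining task) gives 256 min, worse by 1.
Next-best assignment: Santos→Task T2, Okafor→Task T6, Mendoza→Task T3, Quispe→Task T5, Ghosh→Task T4 = 256 min.
Swapping Mendoza↔Santos (Mendoza→Task T2 120 min, Santos→Task T3 58 min) adds 106.
Every other assignment is strictly worse.

Minimum total: 255 min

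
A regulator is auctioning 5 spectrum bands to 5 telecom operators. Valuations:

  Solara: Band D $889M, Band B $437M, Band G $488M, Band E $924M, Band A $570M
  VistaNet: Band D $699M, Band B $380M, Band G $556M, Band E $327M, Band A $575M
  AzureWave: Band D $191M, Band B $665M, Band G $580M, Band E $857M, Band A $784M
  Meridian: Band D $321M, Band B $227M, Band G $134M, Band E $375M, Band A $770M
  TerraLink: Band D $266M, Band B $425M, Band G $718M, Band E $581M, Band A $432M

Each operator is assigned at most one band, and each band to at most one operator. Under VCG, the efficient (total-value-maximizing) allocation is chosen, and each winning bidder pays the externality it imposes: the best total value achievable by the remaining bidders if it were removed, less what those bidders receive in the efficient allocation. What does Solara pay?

Solara pays $192M.

Efficient allocation: Solara→Band E ($924M), VistaNet→Band D ($699M), AzureWave→Band B ($665M), Meridian→Band A ($770M), TerraLink→Band G ($718M); total welfare W = $3776M.
Solara receives Band E at value $924M, so the others get W − 924 = $2852M.
Without Solara: best allocation of the remaining 4 bidders over all 5 bands is VistaNet→Band D ($699M), AzureWave→Band E ($857M), Meridian→Band A ($770M), TerraLink→Band G ($718M), total $3044M.
VCG payment = (others' best without Solara) − (others' welfare with Solara) = 3044 − 2852 = $192M.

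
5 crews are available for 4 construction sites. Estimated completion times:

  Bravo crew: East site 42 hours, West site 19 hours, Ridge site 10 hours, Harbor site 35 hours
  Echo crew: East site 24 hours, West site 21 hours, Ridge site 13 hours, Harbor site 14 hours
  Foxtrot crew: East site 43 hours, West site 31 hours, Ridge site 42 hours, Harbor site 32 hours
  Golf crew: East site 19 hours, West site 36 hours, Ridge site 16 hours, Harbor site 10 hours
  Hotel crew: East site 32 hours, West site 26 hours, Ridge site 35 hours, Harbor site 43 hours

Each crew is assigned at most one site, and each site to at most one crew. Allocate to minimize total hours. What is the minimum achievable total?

Minimum total: 69 hours

Treat this as an assignment problem: match each crew to one site.
Optimal: Golf crew→East site (19 hours), Hotel crew→West site (26 hours), Bravo crew→Ridge site (10 hours), Echo crew→Harbor site (14 hours) — total 19+26+10+14 = 69 hours.
Min-entry greedy (repeatedly take the single cheapest remaining cell) gives 73 hours, worse by 4.
Next-best assignment: Echo crew→East site, Hotel crew→West site, Bravo crew→Ridge site, Golf crew→Harbor site = 70 hours.
Swapping Hotel crew↔Golf crew (Hotel crew→East site 32 hours, Golf crew→West site 36 hours) adds 23.
No other one-to-one assignment undercuts 69 hours.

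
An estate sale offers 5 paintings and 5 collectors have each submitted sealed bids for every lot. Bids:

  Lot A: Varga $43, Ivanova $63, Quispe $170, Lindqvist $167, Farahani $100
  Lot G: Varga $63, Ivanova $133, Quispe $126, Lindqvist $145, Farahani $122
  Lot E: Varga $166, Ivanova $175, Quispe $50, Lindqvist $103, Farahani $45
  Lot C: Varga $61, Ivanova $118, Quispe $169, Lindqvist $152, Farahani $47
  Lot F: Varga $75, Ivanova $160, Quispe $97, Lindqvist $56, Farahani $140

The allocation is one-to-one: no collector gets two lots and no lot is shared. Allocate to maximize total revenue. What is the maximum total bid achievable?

Treat this as an assignment problem: match each collector to one lot.
Optimal: Varga→Lot E ($166), Ivanova→Lot F ($160), Quispe→Lot C ($169), Lindqvist→Lot A ($167), Farahani→Lot G ($122) — total 166+160+169+167+122 = $784.
Checked against all permutations: $784 is optimal.

Maximum total: $784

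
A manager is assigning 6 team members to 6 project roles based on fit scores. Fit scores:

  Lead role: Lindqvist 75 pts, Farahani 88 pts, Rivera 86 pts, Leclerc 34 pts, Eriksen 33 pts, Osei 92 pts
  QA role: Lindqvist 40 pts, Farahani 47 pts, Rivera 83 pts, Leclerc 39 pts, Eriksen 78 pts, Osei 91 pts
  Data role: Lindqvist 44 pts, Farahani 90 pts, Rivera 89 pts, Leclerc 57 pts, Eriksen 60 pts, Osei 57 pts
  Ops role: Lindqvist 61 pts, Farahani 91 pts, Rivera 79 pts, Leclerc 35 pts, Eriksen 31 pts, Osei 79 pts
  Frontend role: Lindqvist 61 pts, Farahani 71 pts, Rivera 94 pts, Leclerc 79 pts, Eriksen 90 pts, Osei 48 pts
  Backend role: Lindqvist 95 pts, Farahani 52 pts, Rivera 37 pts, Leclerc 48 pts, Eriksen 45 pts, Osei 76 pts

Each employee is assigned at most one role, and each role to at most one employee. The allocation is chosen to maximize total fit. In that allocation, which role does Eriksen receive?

Eriksen receives QA role.

Optimal: Lindqvist→Backend role (95 pts), Farahani→Ops role (91 pts), Rivera→Data role (89 pts), Leclerc→Frontend role (79 pts), Eriksen→QA role (78 pts), Osei→Lead role (92 pts) — total 95+91+89+79+78+92 = 524 pts.
Max-entry greedy (repeatedly take the single best remaining cell) gives 507 pts, worse by 17.
Next-best assignment: Lindqvist→Backend role, Farahani→Data role, Rivera→Ops role, Leclerc→Frontend role, Eriksen→QA role, Osei→Lead role = 513 pts.
Every other assignment is strictly worse.
Eriksen's own top role is Frontend role (90 pts), but forcing Eriksen→Frontend role and reassigning the rest optimally gives only 510 pts — worse by 14.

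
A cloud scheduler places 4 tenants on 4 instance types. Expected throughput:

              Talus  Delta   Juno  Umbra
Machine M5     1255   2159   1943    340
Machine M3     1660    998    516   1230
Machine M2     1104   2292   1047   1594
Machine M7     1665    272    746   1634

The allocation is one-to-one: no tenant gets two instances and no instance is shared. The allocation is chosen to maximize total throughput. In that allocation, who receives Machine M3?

Talus receives Machine M3.

Optimal: Talus→Machine M3 (1660 ops/s), Delta→Machine M2 (2292 ops/s), Juno→Machine M5 (1943 ops/s), Umbra→Machine M7 (1634 ops/s) — total 1660+2292+1943+1634 = 7529 ops/s.
Max-entry greedy (repeatedly take the single best remaining cell) gives 7130 ops/s, worse by 399.
Next-best assignment: Talus→Machine M7, Delta→Machine M2, Juno→Machine M5, Umbra→Machine M3 = 7130 ops/s.
No other one-to-one assignment exceeds 7529 ops/s.
Talus's own top instance is Machine M7 (1665 ops/s), but forcing Talus→Machine M7 and reassigning the rest optimally gives only 7130 ops/s — worse by 399.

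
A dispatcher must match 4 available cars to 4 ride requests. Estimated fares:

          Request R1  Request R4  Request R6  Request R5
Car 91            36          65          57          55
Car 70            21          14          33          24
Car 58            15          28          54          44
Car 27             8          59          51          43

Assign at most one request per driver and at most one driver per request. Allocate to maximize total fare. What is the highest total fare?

Maximum total: $189

This is a one-to-one assignment (maximum-weight bipartite matching).
Optimal: Car 91→Request R5 ($55), Car 70→Request R1 ($21), Car 58→Request R6 ($54), Car 27→Request R4 ($59) — total 55+21+54+59 = $189.
Max-entry greedy (repeatedly take the single best remaining cell) gives $183, worse by 6.
Next-best assignment: Car 91→Request R4, Car 70→Request R1, Car 58→Request R6, Car 27→Request R5 = $183.
No other one-to-one assignment exceeds $189.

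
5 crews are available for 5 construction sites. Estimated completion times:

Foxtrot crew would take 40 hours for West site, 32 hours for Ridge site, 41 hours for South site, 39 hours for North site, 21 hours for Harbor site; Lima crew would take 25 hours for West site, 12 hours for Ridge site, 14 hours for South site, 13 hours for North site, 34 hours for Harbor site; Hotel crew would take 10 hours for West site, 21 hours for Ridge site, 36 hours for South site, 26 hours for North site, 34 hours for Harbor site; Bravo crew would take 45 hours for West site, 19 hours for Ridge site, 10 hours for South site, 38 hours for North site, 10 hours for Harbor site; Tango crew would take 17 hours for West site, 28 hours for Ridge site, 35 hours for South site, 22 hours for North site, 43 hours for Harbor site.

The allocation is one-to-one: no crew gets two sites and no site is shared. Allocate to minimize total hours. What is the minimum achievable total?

Optimal: Foxtrot crew→Harbor site (21 hours), Lima crew→Ridge site (12 hours), Hotel crew→West site (10 hours), Bravo crew→South site (10 hours), Tango crew→North site (22 hours) — total 21+12+10+10+22 = 75 hours.

Minimum total: 75 hours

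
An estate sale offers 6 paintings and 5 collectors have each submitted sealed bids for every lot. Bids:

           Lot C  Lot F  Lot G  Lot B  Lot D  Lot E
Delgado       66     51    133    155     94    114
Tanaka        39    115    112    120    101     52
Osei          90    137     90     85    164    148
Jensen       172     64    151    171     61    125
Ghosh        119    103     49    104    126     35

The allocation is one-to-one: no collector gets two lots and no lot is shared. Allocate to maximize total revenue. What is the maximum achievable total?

Optimal: Delgado→Lot B ($155), Tanaka→Lot F ($115), Osei→Lot E ($148), Jensen→Lot C ($172), Ghosh→Lot D ($126) — total 155+115+148+172+126 = $716.
Row-greedy (each collector in turn takes its best remaining lot) gives $655, worse by 61.
Next-best assignment: Delgado→Lot B, Tanaka→Lot G, Osei→Lot E, Jensen→Lot C, Ghosh→Lot D = $713.
Swapping Delgado↔Ghosh (Delgado→Lot D $94, Ghosh→Lot B $104) loses 83.

Maximum total: $716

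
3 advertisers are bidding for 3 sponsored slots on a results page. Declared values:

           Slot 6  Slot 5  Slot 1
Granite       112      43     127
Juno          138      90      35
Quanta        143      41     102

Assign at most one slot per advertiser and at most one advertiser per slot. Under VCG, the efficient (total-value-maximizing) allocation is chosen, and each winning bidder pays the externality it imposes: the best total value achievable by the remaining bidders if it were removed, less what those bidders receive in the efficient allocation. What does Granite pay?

Efficient allocation: Granite→Slot 1 ($127), Juno→Slot 5 ($90), Quanta→Slot 6 ($143); total welfare W = $360.
Granite receives Slot 1 at value $127, so the others get W − 127 = $233.
Without Granite: best allocation of the remaining 2 bidders over all 3 slots is Juno→Slot 6 ($138), Quanta→Slot 1 ($102), total $240.
VCG payment = (others' best without Granite) − (others' welfare with Granite) = 240 − 233 = $7.

Granite pays $7.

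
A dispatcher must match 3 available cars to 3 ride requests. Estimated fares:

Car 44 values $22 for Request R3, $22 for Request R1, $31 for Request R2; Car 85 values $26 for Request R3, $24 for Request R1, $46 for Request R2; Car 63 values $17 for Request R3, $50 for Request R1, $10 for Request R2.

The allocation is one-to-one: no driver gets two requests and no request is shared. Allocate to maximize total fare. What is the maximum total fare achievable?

Optimal: Car 44→Request R3 ($22), Car 85→Request R2 ($46), Car 63→Request R1 ($50) — total 22+46+50 = $118.
Swapping Car 44↔Car 63 (Car 44→Request R1 $22, Car 63→Request R3 $17) loses 33.
No other one-to-one assignment exceeds $118.

Maximum total: $118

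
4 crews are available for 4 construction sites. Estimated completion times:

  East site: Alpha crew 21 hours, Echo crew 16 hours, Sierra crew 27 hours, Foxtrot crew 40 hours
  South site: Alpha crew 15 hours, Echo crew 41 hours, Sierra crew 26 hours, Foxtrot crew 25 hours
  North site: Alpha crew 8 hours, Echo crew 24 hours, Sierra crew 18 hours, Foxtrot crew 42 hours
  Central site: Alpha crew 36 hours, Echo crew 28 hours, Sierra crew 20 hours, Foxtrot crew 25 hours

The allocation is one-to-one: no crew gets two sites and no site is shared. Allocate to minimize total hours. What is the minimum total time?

Minimum total: 69 hours

Optimal: Alpha crew→North site (8 hours), Echo crew→East site (16 hours), Sierra crew→Central site (20 hours), Foxtrot crew→South site (25 hours) — total 8+16+20+25 = 69 hours.
Column-greedy (each site in turn goes to its cheapest remaining crew) gives 74 hours, worse by 5.
Next-best assignment: Alpha crew→South site, Echo crew→East site, Sierra crew→North site, Foxtrot crew→Central site = 74 hours.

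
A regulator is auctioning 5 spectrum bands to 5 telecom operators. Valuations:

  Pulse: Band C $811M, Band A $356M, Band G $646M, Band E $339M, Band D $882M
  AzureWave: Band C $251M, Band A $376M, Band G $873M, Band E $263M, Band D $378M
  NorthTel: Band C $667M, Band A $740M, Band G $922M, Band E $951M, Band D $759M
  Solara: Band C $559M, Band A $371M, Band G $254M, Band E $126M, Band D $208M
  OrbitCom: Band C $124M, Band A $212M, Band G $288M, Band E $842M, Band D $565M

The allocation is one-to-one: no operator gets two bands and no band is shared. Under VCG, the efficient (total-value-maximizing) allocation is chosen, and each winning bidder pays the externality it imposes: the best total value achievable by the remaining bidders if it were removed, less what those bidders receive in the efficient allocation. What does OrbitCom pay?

OrbitCom pays $211M.

Efficient allocation: Pulse→Band D ($882M), AzureWave→Band G ($873M), NorthTel→Band A ($740M), Solara→Band C ($559M), OrbitCom→Band E ($842M); total welfare W = $3896M.
OrbitCom receives Band E at value $842M, so the others get W − 842 = $3054M.
Without OrbitCom: best allocation of the remaining 4 bidders over all 5 bands is Pulse→Band D ($882M), AzureWave→Band G ($873M), NorthTel→Band E ($951M), Solara→Band C ($559M), total $3265M.
VCG payment = (others' best without OrbitCom) − (others' welfare with OrbitCom) = 3265 − 3054 = $211M.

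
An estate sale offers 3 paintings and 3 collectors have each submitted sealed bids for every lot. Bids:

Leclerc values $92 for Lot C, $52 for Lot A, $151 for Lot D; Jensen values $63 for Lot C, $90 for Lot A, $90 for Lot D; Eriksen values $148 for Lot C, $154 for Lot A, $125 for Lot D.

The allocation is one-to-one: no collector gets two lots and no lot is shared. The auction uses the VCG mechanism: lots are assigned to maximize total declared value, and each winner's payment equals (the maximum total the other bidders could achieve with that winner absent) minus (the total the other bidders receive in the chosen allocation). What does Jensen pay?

Jensen pays $6.

Efficient allocation: Leclerc→Lot D ($151), Jensen→Lot A ($90), Eriksen→Lot C ($148); total welfare W = $389.
Jensen receives Lot A at value $90, so the others get W − 90 = $299.
Without Jensen: best allocation of the remaining 2 bidders over all 3 lots is Leclerc→Lot D ($151), Eriksen→Lot A ($154), total $305.
VCG payment = (others' best without Jensen) − (others' welfare with Jensen) = 305 − 299 = $6.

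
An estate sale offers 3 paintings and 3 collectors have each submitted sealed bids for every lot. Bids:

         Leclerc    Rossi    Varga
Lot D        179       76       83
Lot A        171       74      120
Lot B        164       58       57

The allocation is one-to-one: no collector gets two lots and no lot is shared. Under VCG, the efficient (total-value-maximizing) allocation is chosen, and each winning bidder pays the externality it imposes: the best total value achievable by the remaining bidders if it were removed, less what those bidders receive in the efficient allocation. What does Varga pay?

Varga pays $13.

Efficient allocation: Leclerc→Lot B ($164), Rossi→Lot D ($76), Varga→Lot A ($120); total welfare W = $360.
Varga receives Lot A at value $120, so the others get W − 120 = $240.
Without Varga: best allocation of the remaining 2 bidders over all 3 lots is Leclerc→Lot D ($179), Rossi→Lot A ($74), total $253.
VCG payment = (others' best without Varga) − (others' welfare with Varga) = 253 − 240 = $13.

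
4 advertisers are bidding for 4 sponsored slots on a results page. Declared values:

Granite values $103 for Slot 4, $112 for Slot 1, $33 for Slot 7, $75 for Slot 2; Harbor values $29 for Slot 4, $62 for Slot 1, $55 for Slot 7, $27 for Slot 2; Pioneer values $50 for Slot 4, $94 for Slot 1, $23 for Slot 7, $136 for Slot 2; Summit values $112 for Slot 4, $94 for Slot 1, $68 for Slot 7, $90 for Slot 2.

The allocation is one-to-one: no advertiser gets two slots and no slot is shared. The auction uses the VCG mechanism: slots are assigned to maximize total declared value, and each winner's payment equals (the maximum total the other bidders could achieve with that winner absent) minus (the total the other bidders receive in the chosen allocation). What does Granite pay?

Efficient allocation: Granite→Slot 1 ($112), Harbor→Slot 7 ($55), Pioneer→Slot 2 ($136), Summit→Slot 4 ($112); total welfare W = $415.
Granite receives Slot 1 at value $112, so the others get W − 112 = $303.
Without Granite: best allocation of the remaining 3 bidders over all 4 slots is Harbor→Slot 1 ($62), Pioneer→Slot 2 ($136), Summit→Slot 4 ($112), total $310.
VCG payment = (others' best without Granite) − (others' welfare with Granite) = 310 − 303 = $7.

Granite pays $7.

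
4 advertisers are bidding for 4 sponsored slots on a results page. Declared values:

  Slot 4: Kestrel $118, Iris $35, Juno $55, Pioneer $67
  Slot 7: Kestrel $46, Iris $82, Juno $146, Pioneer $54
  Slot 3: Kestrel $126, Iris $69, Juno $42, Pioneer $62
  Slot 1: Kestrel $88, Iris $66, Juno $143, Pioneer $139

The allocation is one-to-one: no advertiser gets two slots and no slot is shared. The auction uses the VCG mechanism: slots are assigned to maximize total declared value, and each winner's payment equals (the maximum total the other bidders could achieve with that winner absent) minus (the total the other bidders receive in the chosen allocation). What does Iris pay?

Efficient allocation: Kestrel→Slot 4 ($118), Iris→Slot 3 ($69), Juno→Slot 7 ($146), Pioneer→Slot 1 ($139); total welfare W = $472.
Iris receives Slot 3 at value $69, so the others get W − 69 = $403.
Without Iris: best allocation of the remaining 3 bidders over all 4 slots is Kestrel→Slot 3 ($126), Juno→Slot 7 ($146), Pioneer→Slot 1 ($139), total $411.
VCG payment = (others' best without Iris) − (others' welfare with Iris) = 411 − 403 = $8.

Iris pays $8.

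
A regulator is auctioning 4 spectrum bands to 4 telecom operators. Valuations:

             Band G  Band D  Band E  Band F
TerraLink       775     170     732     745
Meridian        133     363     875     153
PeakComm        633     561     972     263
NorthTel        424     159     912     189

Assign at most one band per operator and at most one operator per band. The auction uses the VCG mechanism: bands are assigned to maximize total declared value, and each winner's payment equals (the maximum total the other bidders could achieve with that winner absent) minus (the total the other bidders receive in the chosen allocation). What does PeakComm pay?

Efficient allocation: TerraLink→Band F ($745M), Meridian→Band D ($363M), PeakComm→Band G ($633M), NorthTel→Band E ($912M); total welfare W = $2653M.
PeakComm receives Band G at value $633M, so the others get W − 633 = $2020M.
Without PeakComm: best allocation of the remaining 3 bidders over all 4 bands is TerraLink→Band G ($775M), Meridian→Band D ($363M), NorthTel→Band E ($912M), total $2050M.
VCG payment = (others' best without PeakComm) − (others' welfare with PeakComm) = 2050 − 2020 = $30M.

PeakComm pays $30M.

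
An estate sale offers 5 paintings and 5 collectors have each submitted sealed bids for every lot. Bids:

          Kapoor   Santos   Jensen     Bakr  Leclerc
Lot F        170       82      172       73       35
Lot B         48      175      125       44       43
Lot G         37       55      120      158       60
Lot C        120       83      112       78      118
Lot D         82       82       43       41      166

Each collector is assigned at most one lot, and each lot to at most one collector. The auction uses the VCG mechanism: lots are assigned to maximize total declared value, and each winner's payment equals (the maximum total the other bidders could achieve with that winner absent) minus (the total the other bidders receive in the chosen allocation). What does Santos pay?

Santos pays $3.

Efficient allocation: Kapoor→Lot C ($120), Santos→Lot B ($175), Jensen→Lot F ($172), Bakr→Lot G ($158), Leclerc→Lot D ($166); total welfare W = $791.
Santos receives Lot B at value $175, so the others get W − 175 = $616.
Without Santos: best allocation of the remaining 4 bidders over all 5 lots is Kapoor→Lot F ($170), Jensen→Lot B ($125), Bakr→Lot G ($158), Leclerc→Lot D ($166), total $619.
VCG payment = (others' best without Santos) − (others' welfare with Santos) = 619 − 616 = $3.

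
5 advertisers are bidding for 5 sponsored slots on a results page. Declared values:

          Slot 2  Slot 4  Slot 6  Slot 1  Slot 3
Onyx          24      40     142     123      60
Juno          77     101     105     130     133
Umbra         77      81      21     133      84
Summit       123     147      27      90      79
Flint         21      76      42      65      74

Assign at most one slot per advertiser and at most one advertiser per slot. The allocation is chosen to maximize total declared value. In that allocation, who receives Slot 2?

Summit receives Slot 2.

Optimal: Onyx→Slot 6 ($142), Juno→Slot 3 ($133), Umbra→Slot 1 ($133), Summit→Slot 2 ($123), Flint→Slot 4 ($76) — total 142+133+133+123+76 = $607.
Row-greedy (each advertiser in turn takes its best remaining slot) gives $576, worse by 31.
Summit's own top slot is Slot 4 ($147), but forcing Summit→Slot 4 and reassigning the rest optimally gives only $576 — worse by 31.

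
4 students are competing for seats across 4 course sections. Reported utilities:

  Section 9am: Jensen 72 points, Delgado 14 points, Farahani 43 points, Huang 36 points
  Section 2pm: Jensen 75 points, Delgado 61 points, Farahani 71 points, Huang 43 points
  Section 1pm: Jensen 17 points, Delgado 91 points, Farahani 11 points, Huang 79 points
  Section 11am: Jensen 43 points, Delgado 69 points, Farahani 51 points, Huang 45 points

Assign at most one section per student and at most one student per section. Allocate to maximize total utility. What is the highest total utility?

Maximum total: 291 points

Optimal: Jensen→Section 9am (72 points), Delgado→Section 11am (69 points), Farahani→Section 2pm (71 points), Huang→Section 1pm (79 points) — total 72+69+71+79 = 291 points.
Max-entry greedy (repeatedly take the single best remaining cell) gives 253 points, worse by 38.
Swapping Jensen↔Huang (Jensen→Section 1pm 17 points, Huang→Section 9am 36 points) loses 98.
Every other assignment is strictly worse.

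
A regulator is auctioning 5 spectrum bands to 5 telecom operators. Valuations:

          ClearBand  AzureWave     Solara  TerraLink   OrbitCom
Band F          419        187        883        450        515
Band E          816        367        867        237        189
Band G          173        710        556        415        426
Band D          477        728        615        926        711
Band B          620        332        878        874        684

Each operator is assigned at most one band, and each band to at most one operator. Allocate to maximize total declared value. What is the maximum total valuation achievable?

Maximum total: $4019M

Optimal: ClearBand→Band E ($816M), AzureWave→Band G ($710M), Solara→Band F ($883M), TerraLink→Band D ($926M), OrbitCom→Band B ($684M) — total 816+710+883+926+684 = $4019M.
Row-greedy (each operator in turn takes its best remaining band) gives $3727M, worse by 292.
Next-best assignment: ClearBand→Band E, AzureWave→Band G, Solara→Band F, TerraLink→Band B, OrbitCom→Band D = $3994M.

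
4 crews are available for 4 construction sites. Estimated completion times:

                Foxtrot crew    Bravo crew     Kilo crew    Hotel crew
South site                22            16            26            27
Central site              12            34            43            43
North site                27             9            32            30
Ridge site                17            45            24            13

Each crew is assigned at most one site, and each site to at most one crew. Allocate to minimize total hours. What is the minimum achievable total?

Min total: 60 hours

Treat this as an assignment problem: match each crew to one site.
Optimal: Foxtrot crew→Central site (12 hours), Bravo crew→North site (9 hours), Kilo crew→South site (26 hours), Hotel crew→Ridge site (13 hours) — total 12+9+26+13 = 60 hours.
Row-greedy (each crew in turn takes its cheapest remaining site) gives 72 hours, worse by 12.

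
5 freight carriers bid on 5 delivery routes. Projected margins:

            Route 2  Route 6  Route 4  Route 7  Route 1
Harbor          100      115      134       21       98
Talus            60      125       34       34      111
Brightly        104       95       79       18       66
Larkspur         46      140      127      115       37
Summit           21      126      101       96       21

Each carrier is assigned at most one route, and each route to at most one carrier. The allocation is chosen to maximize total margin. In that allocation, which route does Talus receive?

Talus receives Route 1.

This is the linear assignment problem.
Optimal: Harbor→Route 4 ($134k), Talus→Route 1 ($111k), Brightly→Route 2 ($104k), Larkspur→Route 7 ($115k), Summit→Route 6 ($126k) — total 134+111+104+115+126 = $590k.
Column-greedy (each route in turn goes to its best remaining carrier) gives $585k, worse by 5.
Next-best assignment: Harbor→Route 4, Talus→Route 1, Brightly→Route 2, Larkspur→Route 6, Summit→Route 7 = $585k.
Swapping Larkspur↔Summit (Larkspur→Route 6 $140k, Summit→Route 7 $96k) loses 5.
Checked against all permutations: $590k is optimal.
Talus's own top route is Route 6 ($125k), but forcing Talus→Route 6 and reassigning the rest optimally gives only $550k — worse by 40.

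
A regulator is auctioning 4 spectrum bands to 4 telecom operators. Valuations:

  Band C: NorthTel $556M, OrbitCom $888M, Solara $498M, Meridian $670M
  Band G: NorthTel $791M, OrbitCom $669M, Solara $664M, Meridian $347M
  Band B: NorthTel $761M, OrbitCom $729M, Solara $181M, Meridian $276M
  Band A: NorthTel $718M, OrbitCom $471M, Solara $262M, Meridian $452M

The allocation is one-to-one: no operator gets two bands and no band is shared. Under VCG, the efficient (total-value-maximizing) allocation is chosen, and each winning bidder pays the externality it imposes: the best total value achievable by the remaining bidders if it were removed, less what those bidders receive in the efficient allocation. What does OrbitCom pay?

OrbitCom pays $43M.

Efficient allocation: NorthTel→Band A ($718M), OrbitCom→Band B ($729M), Solara→Band G ($664M), Meridian→Band C ($670M); total welfare W = $2781M.
OrbitCom receives Band B at value $729M, so the others get W − 729 = $2052M.
Without OrbitCom: best allocation of the remaining 3 bidders over all 4 bands is NorthTel→Band B ($761M), Solara→Band G ($664M), Meridian→Band C ($670M), total $2095M.
VCG payment = (others' best without OrbitCom) − (others' welfare with OrbitCom) = 2095 − 2052 = $43M.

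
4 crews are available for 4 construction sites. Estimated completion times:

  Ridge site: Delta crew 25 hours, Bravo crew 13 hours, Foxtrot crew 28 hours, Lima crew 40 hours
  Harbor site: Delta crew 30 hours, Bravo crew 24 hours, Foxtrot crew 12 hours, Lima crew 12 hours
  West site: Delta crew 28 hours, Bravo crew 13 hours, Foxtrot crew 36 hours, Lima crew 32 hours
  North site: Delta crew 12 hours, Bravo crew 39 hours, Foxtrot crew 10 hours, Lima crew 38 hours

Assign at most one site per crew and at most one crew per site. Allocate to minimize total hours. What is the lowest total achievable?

Optimal: Delta crew→Ridge site (25 hours), Bravo crew→West site (13 hours), Foxtrot crew→North site (10 hours), Lima crew→Harbor site (12 hours) — total 25+13+10+12 = 60 hours.
Swapping Bravo crew↔Delta crew (Bravo crew→Ridge site 13 hours, Delta crew→West site 28 hours) adds 3.

Min total: 60 hours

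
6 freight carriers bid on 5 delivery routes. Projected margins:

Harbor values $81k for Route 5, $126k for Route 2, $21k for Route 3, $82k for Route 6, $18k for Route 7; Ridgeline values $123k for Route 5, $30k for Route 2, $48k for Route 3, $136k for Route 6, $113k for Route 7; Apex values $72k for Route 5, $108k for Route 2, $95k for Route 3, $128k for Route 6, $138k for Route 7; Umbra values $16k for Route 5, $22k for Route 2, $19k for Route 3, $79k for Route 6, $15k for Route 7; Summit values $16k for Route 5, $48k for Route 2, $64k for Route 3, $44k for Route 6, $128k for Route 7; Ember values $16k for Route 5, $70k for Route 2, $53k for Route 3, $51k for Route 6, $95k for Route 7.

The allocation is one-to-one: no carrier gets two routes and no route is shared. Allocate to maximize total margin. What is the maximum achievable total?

Max total: $558k

Optimal: Ridgeline→Route 5 ($123k), Harbor→Route 2 ($126k), Ember→Route 3 ($53k), Apex→Route 6 ($128k), Summit→Route 7 ($128k) — total 123+126+53+128+128 = $558k.
Row-greedy (each carrier in turn takes its best remaining route) gives $435k, worse by 123.
Next-best assignment: Ridgeline→Route 5, Harbor→Route 2, Apex→Route 3, Umbra→Route 6, Summit→Route 7 = $551k.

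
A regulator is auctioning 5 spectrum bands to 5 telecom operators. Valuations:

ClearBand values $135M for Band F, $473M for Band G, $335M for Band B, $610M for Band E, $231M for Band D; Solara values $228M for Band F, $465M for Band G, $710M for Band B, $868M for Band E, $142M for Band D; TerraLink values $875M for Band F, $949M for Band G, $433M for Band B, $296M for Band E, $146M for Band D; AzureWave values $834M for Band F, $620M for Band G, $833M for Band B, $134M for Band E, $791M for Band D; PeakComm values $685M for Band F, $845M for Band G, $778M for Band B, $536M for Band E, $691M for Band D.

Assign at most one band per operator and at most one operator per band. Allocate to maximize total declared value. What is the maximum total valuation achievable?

Maximum total: $3831M

This is a one-to-one assignment (maximum-weight bipartite matching).
Optimal: ClearBand→Band E ($610M), Solara→Band B ($710M), TerraLink→Band F ($875M), AzureWave→Band D ($791M), PeakComm→Band G ($845M) — total 610+710+875+791+845 = $3831M.
Column-greedy (each band in turn goes to its best remaining operator) gives $3652M, worse by 179.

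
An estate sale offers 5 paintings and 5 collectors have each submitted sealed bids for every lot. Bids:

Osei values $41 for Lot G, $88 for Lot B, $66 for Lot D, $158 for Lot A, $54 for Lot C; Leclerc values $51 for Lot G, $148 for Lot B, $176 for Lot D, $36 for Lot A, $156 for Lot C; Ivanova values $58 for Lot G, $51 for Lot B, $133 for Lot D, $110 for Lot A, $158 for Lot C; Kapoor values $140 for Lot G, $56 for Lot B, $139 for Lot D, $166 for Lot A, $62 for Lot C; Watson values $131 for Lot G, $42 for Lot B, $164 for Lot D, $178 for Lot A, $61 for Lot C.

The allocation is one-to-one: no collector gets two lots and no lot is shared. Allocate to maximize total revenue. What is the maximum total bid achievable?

Treat this as an assignment problem: match each collector to one lot.
Optimal: Osei→Lot A ($158), Leclerc→Lot B ($148), Ivanova→Lot C ($158), Kapoor→Lot G ($140), Watson→Lot D ($164) — total 158+148+158+140+164 = $768.
Row-greedy (each collector in turn takes its best remaining lot) gives $674, worse by 94.

Max total: $768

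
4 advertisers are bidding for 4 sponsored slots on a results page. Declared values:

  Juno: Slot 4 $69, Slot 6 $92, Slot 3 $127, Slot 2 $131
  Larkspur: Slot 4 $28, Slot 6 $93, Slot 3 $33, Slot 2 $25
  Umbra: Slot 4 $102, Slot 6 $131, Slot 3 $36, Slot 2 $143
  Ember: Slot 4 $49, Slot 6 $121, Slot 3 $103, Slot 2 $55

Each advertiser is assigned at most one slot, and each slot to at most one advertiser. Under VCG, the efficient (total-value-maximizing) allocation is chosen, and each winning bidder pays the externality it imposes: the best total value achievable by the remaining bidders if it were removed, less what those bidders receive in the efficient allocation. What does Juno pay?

Juno pays $41.

Efficient allocation: Juno→Slot 2 ($131), Larkspur→Slot 6 ($93), Umbra→Slot 4 ($102), Ember→Slot 3 ($103); total welfare W = $429.
Juno receives Slot 2 at value $131, so the others get W − 131 = $298.
Without Juno: best allocation of the remaining 3 bidders over all 4 slots is Larkspur→Slot 6 ($93), Umbra→Slot 2 ($143), Ember→Slot 3 ($103), total $339.
VCG payment = (others' best without Juno) − (others' welfare with Juno) = 339 − 298 = $41.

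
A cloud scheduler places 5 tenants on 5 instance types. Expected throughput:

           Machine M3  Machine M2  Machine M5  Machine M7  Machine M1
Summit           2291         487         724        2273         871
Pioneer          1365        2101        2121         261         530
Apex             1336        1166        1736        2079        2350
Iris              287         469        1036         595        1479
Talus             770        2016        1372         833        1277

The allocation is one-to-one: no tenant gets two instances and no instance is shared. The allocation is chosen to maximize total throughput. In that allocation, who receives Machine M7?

Apex receives Machine M7.

This is the linear assignment problem.
Optimal: Summit→Machine M3 (2291 ops/s), Pioneer→Machine M5 (2121 ops/s), Apex→Machine M7 (2079 ops/s), Iris→Machine M1 (1479 ops/s), Talus→Machine M2 (2016 ops/s) — total 2291+2121+2079+1479+2016 = 9986 ops/s.
Row-greedy (each tenant in turn takes its best remaining instance) gives 9373 ops/s, worse by 613.
Apex's own top instance is Machine M1 (2350 ops/s), but forcing Apex→Machine M1 and reassigning the rest optimally gives only 9373 ops/s — worse by 613.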